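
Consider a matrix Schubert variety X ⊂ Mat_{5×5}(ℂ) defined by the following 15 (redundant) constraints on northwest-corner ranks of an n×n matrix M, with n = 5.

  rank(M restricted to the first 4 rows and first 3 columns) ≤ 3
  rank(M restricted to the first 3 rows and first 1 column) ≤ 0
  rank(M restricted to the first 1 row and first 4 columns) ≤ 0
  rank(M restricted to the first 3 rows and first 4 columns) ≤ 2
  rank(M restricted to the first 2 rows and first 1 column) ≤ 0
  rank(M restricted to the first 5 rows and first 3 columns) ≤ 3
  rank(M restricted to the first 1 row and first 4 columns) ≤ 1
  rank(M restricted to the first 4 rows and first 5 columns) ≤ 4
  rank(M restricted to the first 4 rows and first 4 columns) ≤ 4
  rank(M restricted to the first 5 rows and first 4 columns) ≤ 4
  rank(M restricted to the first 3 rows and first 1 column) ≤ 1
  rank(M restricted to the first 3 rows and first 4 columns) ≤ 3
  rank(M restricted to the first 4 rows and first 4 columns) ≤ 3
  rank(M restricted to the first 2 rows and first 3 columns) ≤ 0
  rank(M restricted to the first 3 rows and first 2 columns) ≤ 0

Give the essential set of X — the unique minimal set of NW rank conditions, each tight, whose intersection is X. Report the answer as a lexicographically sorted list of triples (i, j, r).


Rank table r_w(5×5) implied by the 15 constraints:

  row 1: 0 | 0 | 0 | 0 | 1
  row 2: 0 | 0 | 0 | 1 | 2
  row 3: 0 | 0 | 1 | 2 | 3
  row 4: 1 | 1 | 2 | 3 | 4
  row 5: 1 | 2 | 3 | 4 | 5

second differences of R give the permutation w = (5, 4, 3, 1, 2).

ℓ(w)=9; the 3 essential cells (i,j,r):

[(1, 4, 0), (2, 3, 0), (3, 2, 0)]


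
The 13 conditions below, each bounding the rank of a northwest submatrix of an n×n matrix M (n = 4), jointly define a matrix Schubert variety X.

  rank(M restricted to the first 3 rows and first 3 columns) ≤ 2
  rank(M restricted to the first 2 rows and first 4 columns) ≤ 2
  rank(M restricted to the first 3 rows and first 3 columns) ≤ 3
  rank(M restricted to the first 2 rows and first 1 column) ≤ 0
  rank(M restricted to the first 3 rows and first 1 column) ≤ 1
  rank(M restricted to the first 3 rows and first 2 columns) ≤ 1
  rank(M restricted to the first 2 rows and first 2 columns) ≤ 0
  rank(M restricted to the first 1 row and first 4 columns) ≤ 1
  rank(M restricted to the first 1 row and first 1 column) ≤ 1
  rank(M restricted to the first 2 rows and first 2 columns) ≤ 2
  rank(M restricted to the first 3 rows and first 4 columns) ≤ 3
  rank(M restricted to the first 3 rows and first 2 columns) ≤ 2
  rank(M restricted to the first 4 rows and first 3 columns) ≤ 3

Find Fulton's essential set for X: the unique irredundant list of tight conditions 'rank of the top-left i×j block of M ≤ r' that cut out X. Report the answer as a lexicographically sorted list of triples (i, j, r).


Propagating the 13 rank bounds to every northwest block:

  i=1: 0, 0, 1, 1
  i=2: 0, 0, 1, 2
  i=3: 1, 1, 2, 3
  i=4: 1, 2, 3, 4

giving w = (3, 4, 1, 2) via Δ²R.

D(w) has 4 cells with 1 SE-corner; essential set:

[(2, 2, 0)]


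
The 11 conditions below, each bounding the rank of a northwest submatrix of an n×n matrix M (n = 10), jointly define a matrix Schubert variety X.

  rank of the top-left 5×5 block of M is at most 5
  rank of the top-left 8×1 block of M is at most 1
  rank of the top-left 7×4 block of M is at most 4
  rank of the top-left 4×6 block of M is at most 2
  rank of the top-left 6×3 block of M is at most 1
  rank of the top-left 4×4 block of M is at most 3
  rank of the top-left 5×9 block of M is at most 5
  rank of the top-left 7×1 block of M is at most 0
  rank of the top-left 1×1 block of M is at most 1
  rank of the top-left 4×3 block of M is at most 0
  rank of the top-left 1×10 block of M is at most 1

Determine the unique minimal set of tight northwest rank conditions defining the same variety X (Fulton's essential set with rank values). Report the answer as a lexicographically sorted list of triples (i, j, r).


Reconstructing r_w from the 11 given conditions:

  row 1: 0 0 0 1 1 1 1 1 1 1
  row 2: 0 0 0 1 2 2 2 2 2 2
  row 3: 0 0 0 1 2 2 3 3 3 3
  row 4: 0 0 0 1 2 2 3 4 4 4
  row 5: 0 1 1 2 3 3 4 5 5 5
  row 6: 0 1 1 2 3 4 5 6 6 6
  row 7: 0 1 2 3 4 5 6 7 7 7
  row 8: 1 2 3 4 5 6 7 8 8 8
  row 9: 1 2 3 4 5 6 7 8 9 9
  row 10: 1 2 3 4 5 6 7 8 9 10

giving w = (4, 5, 7, 8, 2, 6, 3, 1, 9, 10) via Δ²R.

|D(w)|=18, |Ess(w)|=4:

[(4, 3, 0), (4, 6, 2), (6, 3, 1), (7, 1, 0)]


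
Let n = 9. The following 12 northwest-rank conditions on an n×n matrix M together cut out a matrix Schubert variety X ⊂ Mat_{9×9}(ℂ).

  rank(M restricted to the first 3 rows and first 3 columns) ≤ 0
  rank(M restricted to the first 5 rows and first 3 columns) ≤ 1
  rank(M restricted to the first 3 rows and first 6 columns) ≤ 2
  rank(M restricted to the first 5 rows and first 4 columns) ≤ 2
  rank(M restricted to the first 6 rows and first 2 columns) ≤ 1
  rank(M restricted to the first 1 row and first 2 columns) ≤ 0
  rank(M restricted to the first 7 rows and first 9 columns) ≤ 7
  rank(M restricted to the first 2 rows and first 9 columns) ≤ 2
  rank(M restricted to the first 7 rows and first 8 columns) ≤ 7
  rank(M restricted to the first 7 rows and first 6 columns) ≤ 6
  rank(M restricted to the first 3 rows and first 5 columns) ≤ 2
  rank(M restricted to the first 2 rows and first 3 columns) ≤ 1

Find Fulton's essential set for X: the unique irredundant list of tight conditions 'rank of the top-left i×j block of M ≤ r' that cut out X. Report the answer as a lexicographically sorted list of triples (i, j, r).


Recovering R(i,j) via the rank-extension bound from the 12 conditions:

  row 1: 0 0 0 1 1 1 1 1 1
  row 2: 0 0 0 1 2 2 2 2 2
  row 3: 0 0 0 1 2 2 3 3 3
  row 4: 1 1 1 2 3 3 4 4 4
  row 5: 1 1 1 2 3 4 5 5 5
  row 6: 1 1 2 3 4 5 6 6 6
  row 7: 1 2 3 4 5 6 7 7 7
  row 8: 1 2 3 4 5 6 7 8 8
  row 9: 1 2 3 4 5 6 7 8 9

so w = (4, 5, 7, 1, 6, 3, 2, 8, 9).

D(w) has 13 cells with 4 SE-corners; essential set:

[(3, 3, 0), (3, 6, 2), (5, 3, 1), (6, 2, 1)]


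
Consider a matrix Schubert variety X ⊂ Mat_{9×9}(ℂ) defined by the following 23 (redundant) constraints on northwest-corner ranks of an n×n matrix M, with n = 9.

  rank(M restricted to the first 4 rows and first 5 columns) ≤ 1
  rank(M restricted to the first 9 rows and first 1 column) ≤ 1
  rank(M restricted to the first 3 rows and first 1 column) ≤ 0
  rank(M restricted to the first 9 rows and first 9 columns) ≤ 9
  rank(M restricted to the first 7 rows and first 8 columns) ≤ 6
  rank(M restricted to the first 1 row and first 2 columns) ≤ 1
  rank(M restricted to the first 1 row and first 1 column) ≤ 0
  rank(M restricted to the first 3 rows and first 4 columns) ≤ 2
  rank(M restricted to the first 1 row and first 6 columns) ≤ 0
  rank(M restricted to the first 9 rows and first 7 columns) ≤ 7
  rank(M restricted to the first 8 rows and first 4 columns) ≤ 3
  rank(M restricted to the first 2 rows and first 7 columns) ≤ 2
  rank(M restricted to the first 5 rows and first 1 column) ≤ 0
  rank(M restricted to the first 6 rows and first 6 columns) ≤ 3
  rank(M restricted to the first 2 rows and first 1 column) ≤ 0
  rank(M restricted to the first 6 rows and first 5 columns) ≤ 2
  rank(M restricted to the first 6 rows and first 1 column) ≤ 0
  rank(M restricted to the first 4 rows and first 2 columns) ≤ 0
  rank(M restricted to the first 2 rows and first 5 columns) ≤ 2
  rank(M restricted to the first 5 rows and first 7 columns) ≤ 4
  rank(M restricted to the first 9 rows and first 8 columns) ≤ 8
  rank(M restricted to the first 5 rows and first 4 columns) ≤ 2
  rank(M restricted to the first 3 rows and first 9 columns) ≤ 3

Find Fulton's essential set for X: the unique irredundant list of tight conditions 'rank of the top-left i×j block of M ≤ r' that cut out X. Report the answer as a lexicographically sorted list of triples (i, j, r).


Reconstructing r_w from the 23 given conditions:

  0, 0, 0, 0, 0, 0, 1, 1, 1
  0, 0, 1, 1, 1, 1, 2, 2, 2
  0, 0, 1, 1, 1, 2, 3, 3, 3
  0, 0, 1, 1, 1, 2, 3, 4, 4
  0, 1, 2, 2, 2, 3, 4, 5, 5
  0, 1, 2, 2, 2, 3, 4, 5, 6
  1, 2, 3, 3, 3, 4, 5, 6, 7
  1, 2, 3, 3, 4, 5, 6, 7, 8
  1, 2, 3, 4, 5, 6, 7, 8, 9

the unique w with this rank table is (7, 3, 6, 8, 2, 9, 1, 5, 4).

6 SE-corners of the 21-cell Rothe diagram give Ess(w):

[(1, 6, 0), (4, 2, 0), (4, 5, 1), (6, 1, 0), (6, 5, 2), (8, 4, 3)]


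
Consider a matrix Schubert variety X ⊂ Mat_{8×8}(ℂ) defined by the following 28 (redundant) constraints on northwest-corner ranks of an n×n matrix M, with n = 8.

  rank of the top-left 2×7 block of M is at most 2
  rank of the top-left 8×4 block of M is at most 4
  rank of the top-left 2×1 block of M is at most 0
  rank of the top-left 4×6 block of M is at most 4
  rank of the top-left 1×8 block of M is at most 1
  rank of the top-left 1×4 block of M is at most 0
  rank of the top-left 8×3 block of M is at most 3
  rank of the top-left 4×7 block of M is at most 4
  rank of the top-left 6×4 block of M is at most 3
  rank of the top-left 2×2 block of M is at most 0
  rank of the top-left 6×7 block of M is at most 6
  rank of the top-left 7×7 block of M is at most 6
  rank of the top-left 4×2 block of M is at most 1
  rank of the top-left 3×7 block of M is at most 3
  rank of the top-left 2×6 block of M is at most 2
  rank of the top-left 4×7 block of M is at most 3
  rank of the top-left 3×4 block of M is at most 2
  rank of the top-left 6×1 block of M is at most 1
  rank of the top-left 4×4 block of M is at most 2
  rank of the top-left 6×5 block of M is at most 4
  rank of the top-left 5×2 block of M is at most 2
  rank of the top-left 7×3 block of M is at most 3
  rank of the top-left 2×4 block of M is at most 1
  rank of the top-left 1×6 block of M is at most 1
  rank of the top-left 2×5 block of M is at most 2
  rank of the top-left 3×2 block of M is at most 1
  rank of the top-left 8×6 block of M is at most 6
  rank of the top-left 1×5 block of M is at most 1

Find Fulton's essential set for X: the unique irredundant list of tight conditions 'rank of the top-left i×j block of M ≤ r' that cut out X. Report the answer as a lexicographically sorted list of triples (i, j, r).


The tightest implied rank at each (i,j), from the 28 conditions:

  R[1]: 0 0 0 0 1 1 1 1
  R[2]: 0 0 1 1 2 2 2 2
  R[3]: 1 1 2 2 3 3 3 3
  R[4]: 1 1 2 2 3 3 3 4
  R[5]: 1 2 3 3 4 4 4 5
  R[6]: 1 2 3 3 4 5 5 6
  R[7]: 1 2 3 4 5 6 6 7
  R[8]: 1 2 3 4 5 6 7 8

so w = (5, 3, 1, 8, 2, 6, 4, 7).

Fulton essential set (6 of the 11 Rothe cells):

[(1, 4, 0), (2, 2, 0), (4, 2, 1), (4, 4, 2), (4, 7, 3), (6, 4, 3)]


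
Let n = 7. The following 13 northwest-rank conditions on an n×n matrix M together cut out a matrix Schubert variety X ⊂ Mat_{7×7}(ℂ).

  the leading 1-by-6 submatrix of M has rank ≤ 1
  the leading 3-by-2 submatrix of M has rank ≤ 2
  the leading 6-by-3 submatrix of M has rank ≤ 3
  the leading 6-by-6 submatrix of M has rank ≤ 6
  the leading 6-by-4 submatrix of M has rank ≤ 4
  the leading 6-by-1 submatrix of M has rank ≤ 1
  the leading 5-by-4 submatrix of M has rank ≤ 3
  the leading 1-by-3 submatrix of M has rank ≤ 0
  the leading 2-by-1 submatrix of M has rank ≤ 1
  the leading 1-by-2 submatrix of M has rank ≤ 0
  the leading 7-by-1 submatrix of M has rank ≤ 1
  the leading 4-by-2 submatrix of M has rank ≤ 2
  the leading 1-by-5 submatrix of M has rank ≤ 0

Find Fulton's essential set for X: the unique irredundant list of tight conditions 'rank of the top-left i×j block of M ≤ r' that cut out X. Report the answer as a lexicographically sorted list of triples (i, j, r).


Recovering R(i,j) via the rank-extension bound from the 13 conditions:

  row 1: 0 | 0 | 0 | 0 | 0 | 1 | 1
  row 2: 1 | 1 | 1 | 1 | 1 | 2 | 2
  row 3: 1 | 2 | 2 | 2 | 2 | 3 | 3
  row 4: 1 | 2 | 3 | 3 | 3 | 4 | 4
  row 5: 1 | 2 | 3 | 3 | 4 | 5 | 5
  row 6: 1 | 2 | 3 | 4 | 5 | 6 | 6
  row 7: 1 | 2 | 3 | 4 | 5 | 6 | 7

the unique w with this rank table is (6, 1, 2, 3, 5, 4, 7).

D(w) has 6 cells with 2 SE-corners; essential set:

[(1, 5, 0), (5, 4, 3)]


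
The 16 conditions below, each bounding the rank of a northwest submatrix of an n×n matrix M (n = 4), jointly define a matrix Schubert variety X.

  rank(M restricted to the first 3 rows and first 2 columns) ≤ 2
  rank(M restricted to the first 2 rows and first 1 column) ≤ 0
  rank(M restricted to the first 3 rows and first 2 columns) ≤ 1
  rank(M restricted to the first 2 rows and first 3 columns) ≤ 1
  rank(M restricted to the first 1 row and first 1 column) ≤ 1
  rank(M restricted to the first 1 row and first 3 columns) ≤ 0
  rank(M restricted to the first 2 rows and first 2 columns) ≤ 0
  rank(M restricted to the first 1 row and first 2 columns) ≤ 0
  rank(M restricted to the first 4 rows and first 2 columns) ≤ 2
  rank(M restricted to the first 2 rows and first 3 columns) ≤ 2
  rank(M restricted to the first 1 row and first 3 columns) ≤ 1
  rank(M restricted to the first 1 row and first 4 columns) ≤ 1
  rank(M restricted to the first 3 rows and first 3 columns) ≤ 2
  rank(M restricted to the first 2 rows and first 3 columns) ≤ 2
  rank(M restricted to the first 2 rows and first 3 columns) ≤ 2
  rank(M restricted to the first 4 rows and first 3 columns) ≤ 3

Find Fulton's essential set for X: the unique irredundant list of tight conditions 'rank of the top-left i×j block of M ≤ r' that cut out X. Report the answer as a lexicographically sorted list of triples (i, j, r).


Reconstructing r_w from the 16 given conditions:

  0 | 0 | 0 | 1
  0 | 0 | 1 | 2
  1 | 1 | 2 | 3
  1 | 2 | 3 | 4

reading off 1-entries of Δ²R: w = (4, 3, 1, 2).

D(w) has 5 cells with 2 SE-corners; essential set:

[(1, 3, 0), (2, 2, 0)]


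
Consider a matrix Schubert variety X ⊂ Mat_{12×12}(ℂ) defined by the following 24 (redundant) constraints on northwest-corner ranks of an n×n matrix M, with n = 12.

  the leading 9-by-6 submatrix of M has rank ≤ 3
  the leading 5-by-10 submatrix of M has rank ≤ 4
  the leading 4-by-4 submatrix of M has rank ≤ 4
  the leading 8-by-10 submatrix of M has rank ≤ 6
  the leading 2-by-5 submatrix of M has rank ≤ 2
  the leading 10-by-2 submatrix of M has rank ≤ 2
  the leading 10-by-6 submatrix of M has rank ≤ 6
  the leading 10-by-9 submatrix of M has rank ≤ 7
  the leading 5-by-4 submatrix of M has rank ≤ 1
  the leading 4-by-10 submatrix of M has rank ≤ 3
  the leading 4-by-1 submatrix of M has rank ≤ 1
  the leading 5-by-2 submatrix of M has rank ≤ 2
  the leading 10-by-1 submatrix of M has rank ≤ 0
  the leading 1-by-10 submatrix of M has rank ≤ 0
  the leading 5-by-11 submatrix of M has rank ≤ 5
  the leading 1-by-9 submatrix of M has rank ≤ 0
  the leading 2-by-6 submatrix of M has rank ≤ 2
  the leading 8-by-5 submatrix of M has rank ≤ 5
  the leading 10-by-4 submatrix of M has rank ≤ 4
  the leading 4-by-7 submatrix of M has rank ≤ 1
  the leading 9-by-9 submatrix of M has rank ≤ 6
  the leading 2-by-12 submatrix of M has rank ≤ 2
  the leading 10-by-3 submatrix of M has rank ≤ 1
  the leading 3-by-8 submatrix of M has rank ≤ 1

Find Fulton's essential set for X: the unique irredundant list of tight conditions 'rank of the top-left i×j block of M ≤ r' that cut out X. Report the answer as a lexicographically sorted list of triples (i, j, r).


Computing R[i][j] = min implied NW-rank bound (n=12, 24 conditions):

  i=1: 0 0 0 0 0 0 0 0 0 0 1 1
  i=2: 0 1 1 1 1 1 1 1 1 1 2 2
  i=3: 0 1 1 1 1 1 1 1 2 2 3 3
  i=4: 0 1 1 1 1 1 1 2 3 3 4 4
  i=5: 0 1 1 1 2 2 2 3 4 4 5 5
  i=6: 0 1 1 2 3 3 3 4 5 5 6 6
  i=7: 0 1 1 2 3 3 4 5 6 6 7 7
  i=8: 0 1 1 2 3 3 4 5 6 6 7 8
  i=9: 0 1 1 2 3 3 4 5 6 7 8 9
  i=10: 0 1 1 2 3 4 5 6 7 8 9 10
  i=11: 1 2 2 3 4 5 6 7 8 9 10 11
  i=12: 1 2 3 4 5 6 7 8 9 10 11 12

so w = (11, 2, 9, 8, 5, 4, 7, 12, 10, 6, 1, 3).

8 SE-corners of the 41-cell Rothe diagram give Ess(w):

[(1, 10, 0), (3, 8, 1), (4, 7, 1), (5, 4, 1), (8, 10, 6), (9, 6, 3), (10, 1, 0), (10, 3, 1)]


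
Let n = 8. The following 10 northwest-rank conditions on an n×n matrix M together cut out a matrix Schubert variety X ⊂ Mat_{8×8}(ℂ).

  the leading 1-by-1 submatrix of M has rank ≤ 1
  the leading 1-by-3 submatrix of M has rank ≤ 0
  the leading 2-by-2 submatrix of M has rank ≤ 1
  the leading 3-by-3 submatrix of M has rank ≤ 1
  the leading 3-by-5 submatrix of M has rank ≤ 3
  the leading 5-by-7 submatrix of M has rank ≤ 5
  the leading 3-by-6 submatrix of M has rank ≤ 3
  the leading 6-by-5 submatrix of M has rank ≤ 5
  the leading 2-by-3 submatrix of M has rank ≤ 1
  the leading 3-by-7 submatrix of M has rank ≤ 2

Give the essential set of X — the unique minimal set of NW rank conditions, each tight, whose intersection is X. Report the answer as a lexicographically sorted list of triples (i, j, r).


Rank table r_w(8×8) implied by the 10 constraints:

  i=1: 0, 0, 0, 1, 1, 1, 1, 1
  i=2: 1, 1, 1, 2, 2, 2, 2, 2
  i=3: 1, 1, 1, 2, 2, 2, 2, 3
  i=4: 1, 2, 2, 3, 3, 3, 3, 4
  i=5: 1, 2, 3, 4, 4, 4, 4, 5
  i=6: 1, 2, 3, 4, 5, 5, 5, 6
  i=7: 1, 2, 3, 4, 5, 6, 6, 7
  i=8: 1, 2, 3, 4, 5, 6, 7, 8

second differences of R give the permutation w = (4, 1, 8, 2, 3, 5, 6, 7).

3 SE-corners of the 8-cell Rothe diagram give Ess(w):

[(1, 3, 0), (3, 3, 1), (3, 7, 2)]


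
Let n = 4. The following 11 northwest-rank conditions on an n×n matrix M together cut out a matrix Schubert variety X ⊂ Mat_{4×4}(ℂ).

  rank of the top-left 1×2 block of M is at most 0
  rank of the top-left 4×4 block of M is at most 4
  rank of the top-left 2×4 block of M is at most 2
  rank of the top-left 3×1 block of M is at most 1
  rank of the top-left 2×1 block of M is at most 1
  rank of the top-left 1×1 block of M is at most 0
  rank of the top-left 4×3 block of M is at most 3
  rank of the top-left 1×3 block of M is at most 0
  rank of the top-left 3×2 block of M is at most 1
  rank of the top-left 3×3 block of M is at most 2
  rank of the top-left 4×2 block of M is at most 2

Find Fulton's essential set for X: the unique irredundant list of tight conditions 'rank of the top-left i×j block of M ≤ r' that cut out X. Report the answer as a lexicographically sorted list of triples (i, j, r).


Rank table r_w(4×4) implied by the 11 constraints:

  i=1: 0, 0, 0, 1
  i=2: 1, 1, 1, 2
  i=3: 1, 1, 2, 3
  i=4: 1, 2, 3, 4

hence w(1..4) = (4, 1, 3, 2).

2 SE-corners of the 4-cell Rothe diagram give Ess(w):

[(1, 3, 0), (3, 2, 1)]


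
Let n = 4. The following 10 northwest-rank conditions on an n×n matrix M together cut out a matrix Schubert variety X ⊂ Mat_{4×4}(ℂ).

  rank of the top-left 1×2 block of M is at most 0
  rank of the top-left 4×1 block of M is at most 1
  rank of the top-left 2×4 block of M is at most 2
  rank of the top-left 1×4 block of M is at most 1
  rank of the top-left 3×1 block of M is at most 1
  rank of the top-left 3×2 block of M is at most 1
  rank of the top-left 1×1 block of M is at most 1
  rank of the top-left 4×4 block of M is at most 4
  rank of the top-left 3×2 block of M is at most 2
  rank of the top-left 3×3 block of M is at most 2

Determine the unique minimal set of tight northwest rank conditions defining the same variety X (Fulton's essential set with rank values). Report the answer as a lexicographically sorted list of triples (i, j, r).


Propagating the 10 rank bounds to every northwest block:

  R[1]: 0  0  1  1
  R[2]: 1  1  2  2
  R[3]: 1  1  2  3
  R[4]: 1  2  3  4

the unique w with this rank table is (3, 1, 4, 2).

|D(w)|=3, |Ess(w)|=2:

[(1, 2, 0), (3, 2, 1)]


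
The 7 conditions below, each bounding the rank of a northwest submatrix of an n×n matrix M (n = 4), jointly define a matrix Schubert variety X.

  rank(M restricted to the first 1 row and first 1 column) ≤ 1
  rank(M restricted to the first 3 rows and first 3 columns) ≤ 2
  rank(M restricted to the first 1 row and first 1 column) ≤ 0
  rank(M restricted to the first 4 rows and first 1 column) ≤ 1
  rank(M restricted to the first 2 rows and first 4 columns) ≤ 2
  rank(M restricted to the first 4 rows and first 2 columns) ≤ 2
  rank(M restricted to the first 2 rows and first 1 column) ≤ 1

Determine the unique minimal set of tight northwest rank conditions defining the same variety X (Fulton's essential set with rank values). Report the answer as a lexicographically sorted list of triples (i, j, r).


Rank table r_w(4×4) implied by the 7 constraints:

  row 1: 0 1 1 1
  row 2: 1 2 2 2
  row 3: 1 2 2 3
  row 4: 1 2 3 4

the unique w with this rank table is (2, 1, 4, 3).

ℓ(w)=2; the 2 essential cells (i,j,r):

[(1, 1, 0), (3, 3, 2)]


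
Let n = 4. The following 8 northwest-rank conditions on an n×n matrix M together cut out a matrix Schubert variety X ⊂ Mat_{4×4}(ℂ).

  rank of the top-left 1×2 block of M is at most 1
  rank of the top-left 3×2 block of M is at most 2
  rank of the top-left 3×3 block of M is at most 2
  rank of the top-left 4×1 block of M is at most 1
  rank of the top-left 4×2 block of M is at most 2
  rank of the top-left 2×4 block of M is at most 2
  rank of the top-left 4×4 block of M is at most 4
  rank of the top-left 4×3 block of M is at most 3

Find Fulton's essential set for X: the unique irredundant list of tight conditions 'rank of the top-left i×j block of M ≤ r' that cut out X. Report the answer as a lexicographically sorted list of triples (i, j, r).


Rank table r_w(4×4) implied by the 8 constraints:

  1  1  1  1
  1  2  2  2
  1  2  2  3
  1  2  3  4

the unique w with this rank table is (1, 2, 4, 3).

Fulton essential set (the sole Rothe cell):

[(3, 3, 2)]


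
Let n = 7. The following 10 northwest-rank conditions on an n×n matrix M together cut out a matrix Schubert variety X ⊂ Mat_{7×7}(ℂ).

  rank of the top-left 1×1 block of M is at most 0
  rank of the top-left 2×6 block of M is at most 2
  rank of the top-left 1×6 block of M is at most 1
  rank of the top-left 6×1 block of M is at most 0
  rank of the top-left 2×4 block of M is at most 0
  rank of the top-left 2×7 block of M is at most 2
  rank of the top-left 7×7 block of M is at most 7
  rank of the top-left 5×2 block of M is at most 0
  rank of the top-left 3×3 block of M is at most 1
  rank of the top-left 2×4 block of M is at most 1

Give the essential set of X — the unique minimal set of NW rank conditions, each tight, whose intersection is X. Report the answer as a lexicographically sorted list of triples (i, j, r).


The tightest implied rank at each (i,j), from the 10 conditions:

  0 0 0 0 1 1 1
  0 0 0 0 1 2 2
  0 0 1 1 2 3 3
  0 0 1 2 3 4 4
  0 0 1 2 3 4 5
  0 1 2 3 4 5 6
  1 2 3 4 5 6 7

so w = (5, 6, 3, 4, 7, 2, 1).

|D(w)|=15, |Ess(w)|=3:

[(2, 4, 0), (5, 2, 0), (6, 1, 0)]


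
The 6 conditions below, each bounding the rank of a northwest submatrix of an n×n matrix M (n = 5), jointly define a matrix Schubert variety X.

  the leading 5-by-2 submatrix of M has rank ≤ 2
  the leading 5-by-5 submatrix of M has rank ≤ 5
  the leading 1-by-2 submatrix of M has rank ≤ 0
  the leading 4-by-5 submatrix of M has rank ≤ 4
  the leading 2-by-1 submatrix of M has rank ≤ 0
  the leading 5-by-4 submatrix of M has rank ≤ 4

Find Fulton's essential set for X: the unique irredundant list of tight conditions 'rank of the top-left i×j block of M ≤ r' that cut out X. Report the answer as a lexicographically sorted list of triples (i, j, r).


The tightest implied rank at each (i,j), from the 6 conditions:

  R[1]: 0 | 0 | 1 | 1 | 1
  R[2]: 0 | 1 | 2 | 2 | 2
  R[3]: 1 | 2 | 3 | 3 | 3
  R[4]: 1 | 2 | 3 | 4 | 4
  R[5]: 1 | 2 | 3 | 4 | 5

so w = (3, 2, 1, 4, 5).

2 SE-corners of the 3-cell Rothe diagram give Ess(w):

[(1, 2, 0), (2, 1, 0)]


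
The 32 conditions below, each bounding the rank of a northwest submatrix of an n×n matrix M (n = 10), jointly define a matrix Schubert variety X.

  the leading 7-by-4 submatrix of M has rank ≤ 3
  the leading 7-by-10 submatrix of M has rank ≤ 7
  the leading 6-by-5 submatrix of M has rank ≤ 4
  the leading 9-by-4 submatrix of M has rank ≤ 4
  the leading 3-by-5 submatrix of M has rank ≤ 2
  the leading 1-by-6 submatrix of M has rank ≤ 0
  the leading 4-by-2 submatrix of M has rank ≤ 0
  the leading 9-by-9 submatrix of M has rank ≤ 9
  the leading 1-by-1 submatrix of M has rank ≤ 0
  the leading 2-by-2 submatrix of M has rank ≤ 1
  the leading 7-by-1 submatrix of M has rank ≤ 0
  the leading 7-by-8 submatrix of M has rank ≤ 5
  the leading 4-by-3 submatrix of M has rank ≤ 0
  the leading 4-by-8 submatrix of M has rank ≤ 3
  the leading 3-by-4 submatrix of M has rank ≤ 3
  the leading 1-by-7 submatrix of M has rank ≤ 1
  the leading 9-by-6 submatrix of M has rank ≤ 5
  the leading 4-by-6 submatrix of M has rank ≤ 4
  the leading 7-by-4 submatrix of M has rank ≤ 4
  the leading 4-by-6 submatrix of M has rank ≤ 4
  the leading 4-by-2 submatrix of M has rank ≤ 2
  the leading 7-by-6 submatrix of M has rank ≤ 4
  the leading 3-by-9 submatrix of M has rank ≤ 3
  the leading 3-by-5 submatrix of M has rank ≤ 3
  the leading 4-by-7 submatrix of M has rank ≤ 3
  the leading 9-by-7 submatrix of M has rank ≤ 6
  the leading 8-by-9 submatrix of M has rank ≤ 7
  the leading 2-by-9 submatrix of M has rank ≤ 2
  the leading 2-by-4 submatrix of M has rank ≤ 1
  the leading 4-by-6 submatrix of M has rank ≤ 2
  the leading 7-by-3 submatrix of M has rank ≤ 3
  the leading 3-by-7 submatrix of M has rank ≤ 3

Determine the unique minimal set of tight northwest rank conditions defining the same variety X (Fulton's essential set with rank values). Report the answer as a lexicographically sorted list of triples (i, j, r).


Rank table r_w(10×10) implied by the 32 constraints:

  row 1: 0 | 0 | 0 | 0 | 0 | 0 | 1 | 1 | 1 | 1
  row 2: 0 | 0 | 0 | 1 | 1 | 1 | 2 | 2 | 2 | 2
  row 3: 0 | 0 | 0 | 1 | 2 | 2 | 3 | 3 | 3 | 3
  row 4: 0 | 0 | 0 | 1 | 2 | 2 | 3 | 3 | 4 | 4
  row 5: 0 | 1 | 1 | 2 | 3 | 3 | 4 | 4 | 5 | 5
  row 6: 0 | 1 | 2 | 3 | 4 | 4 | 5 | 5 | 6 | 6
  row 7: 0 | 1 | 2 | 3 | 4 | 4 | 5 | 5 | 6 | 7
  row 8: 1 | 2 | 3 | 4 | 5 | 5 | 6 | 6 | 7 | 8
  row 9: 1 | 2 | 3 | 4 | 5 | 5 | 6 | 7 | 8 | 9
  row 10: 1 | 2 | 3 | 4 | 5 | 6 | 7 | 8 | 9 | 10

hence w(1..10) = (7, 4, 5, 9, 2, 3, 10, 1, 8, 6).

Fulton essential set (8 of the 23 Rothe cells):

[(1, 6, 0), (4, 3, 0), (4, 6, 2), (4, 8, 3), (7, 1, 0), (7, 6, 4), (7, 8, 5), (9, 6, 5)]


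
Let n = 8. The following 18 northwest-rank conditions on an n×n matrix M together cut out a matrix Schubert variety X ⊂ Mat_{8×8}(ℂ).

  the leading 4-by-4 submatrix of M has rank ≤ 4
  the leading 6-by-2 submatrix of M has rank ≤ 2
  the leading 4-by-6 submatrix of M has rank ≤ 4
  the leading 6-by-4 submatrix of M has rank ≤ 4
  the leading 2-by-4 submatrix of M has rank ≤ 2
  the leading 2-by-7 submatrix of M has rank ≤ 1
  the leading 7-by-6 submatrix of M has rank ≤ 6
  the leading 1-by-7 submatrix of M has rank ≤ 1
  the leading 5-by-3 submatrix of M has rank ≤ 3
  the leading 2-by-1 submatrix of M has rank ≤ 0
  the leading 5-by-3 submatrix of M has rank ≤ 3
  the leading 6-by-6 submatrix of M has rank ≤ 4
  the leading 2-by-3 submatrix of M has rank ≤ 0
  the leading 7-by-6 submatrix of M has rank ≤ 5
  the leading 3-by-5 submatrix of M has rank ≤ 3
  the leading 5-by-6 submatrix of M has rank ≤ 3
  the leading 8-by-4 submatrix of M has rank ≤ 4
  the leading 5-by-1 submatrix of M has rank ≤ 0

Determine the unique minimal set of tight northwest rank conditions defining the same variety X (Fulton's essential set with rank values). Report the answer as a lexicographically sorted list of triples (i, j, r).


The tightest implied rank at each (i,j), from the 18 conditions:

  R[1]: 0 0 0 1 1 1 1 1
  R[2]: 0 0 0 1 1 1 1 2
  R[3]: 0 1 1 2 2 2 2 3
  R[4]: 0 1 2 3 3 3 3 4
  R[5]: 0 1 2 3 3 3 4 5
  R[6]: 1 2 3 4 4 4 5 6
  R[7]: 1 2 3 4 5 5 6 7
  R[8]: 1 2 3 4 5 6 7 8

reading off 1-entries of Δ²R: w = (4, 8, 2, 3, 7, 1, 5, 6).

|D(w)|=14, |Ess(w)|=4:

[(2, 3, 0), (2, 7, 1), (5, 1, 0), (5, 6, 3)]


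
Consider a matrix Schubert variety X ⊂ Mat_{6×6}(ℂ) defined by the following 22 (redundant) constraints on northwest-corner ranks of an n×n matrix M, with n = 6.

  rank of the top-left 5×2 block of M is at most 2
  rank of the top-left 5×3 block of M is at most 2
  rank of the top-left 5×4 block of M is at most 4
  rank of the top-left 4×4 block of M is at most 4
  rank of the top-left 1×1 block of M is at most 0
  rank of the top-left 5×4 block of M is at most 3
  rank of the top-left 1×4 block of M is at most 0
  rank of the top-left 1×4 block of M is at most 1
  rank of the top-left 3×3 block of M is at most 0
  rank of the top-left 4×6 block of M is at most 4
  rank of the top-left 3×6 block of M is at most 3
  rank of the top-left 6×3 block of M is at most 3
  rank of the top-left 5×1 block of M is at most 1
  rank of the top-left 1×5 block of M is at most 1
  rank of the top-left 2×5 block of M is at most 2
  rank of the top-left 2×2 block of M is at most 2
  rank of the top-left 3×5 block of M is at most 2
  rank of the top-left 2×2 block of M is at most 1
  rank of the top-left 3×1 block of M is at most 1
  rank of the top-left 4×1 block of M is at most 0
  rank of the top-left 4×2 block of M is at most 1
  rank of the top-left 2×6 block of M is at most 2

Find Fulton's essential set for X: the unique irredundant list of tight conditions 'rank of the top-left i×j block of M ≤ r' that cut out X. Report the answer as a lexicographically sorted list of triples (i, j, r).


Recovering R(i,j) via the rank-extension bound from the 22 conditions:

  row 1: 0 0 0 0 1 1
  row 2: 0 0 0 1 2 2
  row 3: 0 0 0 1 2 3
  row 4: 0 1 1 2 3 4
  row 5: 1 2 2 3 4 5
  row 6: 1 2 3 4 5 6

second differences of R give the permutation w = (5, 4, 6, 2, 1, 3).

3 SE-corners of the 11-cell Rothe diagram give Ess(w):

[(1, 4, 0), (3, 3, 0), (4, 1, 0)]


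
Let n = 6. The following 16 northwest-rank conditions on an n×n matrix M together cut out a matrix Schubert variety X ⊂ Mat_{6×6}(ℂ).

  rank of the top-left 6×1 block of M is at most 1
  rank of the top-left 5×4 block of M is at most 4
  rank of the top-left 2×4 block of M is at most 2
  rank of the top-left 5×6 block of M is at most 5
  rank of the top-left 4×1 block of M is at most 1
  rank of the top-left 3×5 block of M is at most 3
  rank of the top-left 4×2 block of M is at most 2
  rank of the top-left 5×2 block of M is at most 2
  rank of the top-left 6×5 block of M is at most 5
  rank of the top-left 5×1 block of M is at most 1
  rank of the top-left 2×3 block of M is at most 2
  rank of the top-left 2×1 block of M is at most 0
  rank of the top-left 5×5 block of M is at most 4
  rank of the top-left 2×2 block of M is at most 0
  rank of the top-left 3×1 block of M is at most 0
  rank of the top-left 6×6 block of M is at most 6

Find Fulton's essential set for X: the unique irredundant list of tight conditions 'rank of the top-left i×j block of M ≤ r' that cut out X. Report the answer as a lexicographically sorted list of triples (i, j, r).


The tightest implied rank at each (i,j), from the 16 conditions:

  row 1: 0 | 0 | 1 | 1 | 1 | 1
  row 2: 0 | 0 | 1 | 2 | 2 | 2
  row 3: 0 | 1 | 2 | 3 | 3 | 3
  row 4: 1 | 2 | 3 | 4 | 4 | 4
  row 5: 1 | 2 | 3 | 4 | 4 | 5
  row 6: 1 | 2 | 3 | 4 | 5 | 6

giving w = (3, 4, 2, 1, 6, 5) via Δ²R.

ℓ(w)=6; the 3 essential cells (i,j,r):

[(2, 2, 0), (3, 1, 0), (5, 5, 4)]


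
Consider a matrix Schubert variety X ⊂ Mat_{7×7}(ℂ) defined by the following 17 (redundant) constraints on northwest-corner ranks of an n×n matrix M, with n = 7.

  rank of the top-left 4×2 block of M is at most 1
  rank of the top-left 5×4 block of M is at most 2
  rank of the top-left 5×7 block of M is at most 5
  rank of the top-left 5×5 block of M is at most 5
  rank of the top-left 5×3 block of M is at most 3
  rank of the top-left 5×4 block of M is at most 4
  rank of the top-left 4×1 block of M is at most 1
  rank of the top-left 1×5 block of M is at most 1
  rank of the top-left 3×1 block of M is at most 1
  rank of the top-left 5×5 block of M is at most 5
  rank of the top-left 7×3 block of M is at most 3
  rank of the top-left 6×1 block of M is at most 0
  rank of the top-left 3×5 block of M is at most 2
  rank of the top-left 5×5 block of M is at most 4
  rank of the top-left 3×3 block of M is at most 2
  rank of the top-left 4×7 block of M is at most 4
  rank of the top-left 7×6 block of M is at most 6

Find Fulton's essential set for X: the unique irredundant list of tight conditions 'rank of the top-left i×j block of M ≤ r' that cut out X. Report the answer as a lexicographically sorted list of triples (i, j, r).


Reconstructing r_w from the 17 given conditions:

  row 1: 0 | 1 | 1 | 1 | 1 | 1 | 1
  row 2: 0 | 1 | 2 | 2 | 2 | 2 | 2
  row 3: 0 | 1 | 2 | 2 | 2 | 3 | 3
  row 4: 0 | 1 | 2 | 2 | 3 | 4 | 4
  row 5: 0 | 1 | 2 | 2 | 3 | 4 | 5
  row 6: 0 | 1 | 2 | 3 | 4 | 5 | 6
  row 7: 1 | 2 | 3 | 4 | 5 | 6 | 7

giving w = (2, 3, 6, 5, 7, 4, 1) via Δ²R.

D(w) has 10 cells with 3 SE-corners; essential set:

[(3, 5, 2), (5, 4, 2), (6, 1, 0)]


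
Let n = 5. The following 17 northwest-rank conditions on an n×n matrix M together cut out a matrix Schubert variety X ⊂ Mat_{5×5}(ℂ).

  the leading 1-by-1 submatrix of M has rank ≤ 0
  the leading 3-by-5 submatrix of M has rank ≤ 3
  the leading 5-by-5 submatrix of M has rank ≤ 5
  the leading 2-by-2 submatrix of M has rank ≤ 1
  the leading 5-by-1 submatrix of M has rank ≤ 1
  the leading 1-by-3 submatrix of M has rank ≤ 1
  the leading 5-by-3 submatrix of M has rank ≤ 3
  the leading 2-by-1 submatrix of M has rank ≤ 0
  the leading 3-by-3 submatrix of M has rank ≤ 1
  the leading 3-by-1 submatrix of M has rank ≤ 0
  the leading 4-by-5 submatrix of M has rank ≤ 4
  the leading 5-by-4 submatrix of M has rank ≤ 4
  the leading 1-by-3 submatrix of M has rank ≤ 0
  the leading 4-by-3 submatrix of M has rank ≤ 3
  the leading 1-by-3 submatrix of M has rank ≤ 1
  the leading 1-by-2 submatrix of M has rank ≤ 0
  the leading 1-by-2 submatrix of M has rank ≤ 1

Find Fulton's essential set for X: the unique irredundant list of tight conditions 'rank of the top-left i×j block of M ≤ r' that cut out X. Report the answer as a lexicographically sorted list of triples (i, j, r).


Computing R[i][j] = min implied NW-rank bound (n=5, 17 conditions):

  i=1: 0 0 0 1 1
  i=2: 0 1 1 2 2
  i=3: 0 1 1 2 3
  i=4: 1 2 2 3 4
  i=5: 1 2 3 4 5

the unique w with this rank table is (4, 2, 5, 1, 3).

ℓ(w)=6; the 3 essential cells (i,j,r):

[(1, 3, 0), (3, 1, 0), (3, 3, 1)]


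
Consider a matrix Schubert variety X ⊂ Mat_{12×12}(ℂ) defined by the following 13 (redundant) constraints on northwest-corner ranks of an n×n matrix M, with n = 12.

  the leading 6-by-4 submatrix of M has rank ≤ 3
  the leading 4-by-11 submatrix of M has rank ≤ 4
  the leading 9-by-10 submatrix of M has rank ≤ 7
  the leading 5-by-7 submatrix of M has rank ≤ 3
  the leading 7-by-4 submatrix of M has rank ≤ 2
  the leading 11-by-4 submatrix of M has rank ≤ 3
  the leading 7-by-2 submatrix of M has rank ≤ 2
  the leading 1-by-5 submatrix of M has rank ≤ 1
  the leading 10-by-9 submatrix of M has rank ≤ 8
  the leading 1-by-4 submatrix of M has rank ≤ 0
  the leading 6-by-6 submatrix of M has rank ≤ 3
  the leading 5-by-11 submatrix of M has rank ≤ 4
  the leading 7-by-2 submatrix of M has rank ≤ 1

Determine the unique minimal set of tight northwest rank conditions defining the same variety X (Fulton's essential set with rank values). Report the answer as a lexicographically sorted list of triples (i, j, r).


Recovering R(i,j) via the rank-extension bound from the 13 conditions:

  i=1: 0  0  0  0  1  1  1  1  1  1  1  1
  i=2: 1  1  1  1  2  2  2  2  2  2  2  2
  i=3: 1  1  2  2  3  3  3  3  3  3  3  3
  i=4: 1  1  2  2  3  3  3  4  4  4  4  4
  i=5: 1  1  2  2  3  3  3  4  4  4  4  5
  i=6: 1  1  2  2  3  3  4  5  5  5  5  6
  i=7: 1  1  2  2  3  4  5  6  6  6  6  7
  i=8: 1  2  3  3  4  5  6  7  7  7  7  8
  i=9: 1  2  3  3  4  5  6  7  7  7  8  9
  i=10: 1  2  3  3  4  5  6  7  8  8  9  10
  i=11: 1  2  3  3  4  5  6  7  8  9  10  11
  i=12: 1  2  3  4  5  6  7  8  9  10  11  12

second differences of R give the permutation w = (5, 1, 3, 8, 12, 7, 6, 2, 11, 9, 10, 4).

D(w) has 26 cells with 8 SE-corners; essential set:

[(1, 4, 0), (5, 7, 3), (5, 11, 4), (6, 6, 3), (7, 2, 1), (7, 4, 2), (9, 10, 7), (11, 4, 3)]


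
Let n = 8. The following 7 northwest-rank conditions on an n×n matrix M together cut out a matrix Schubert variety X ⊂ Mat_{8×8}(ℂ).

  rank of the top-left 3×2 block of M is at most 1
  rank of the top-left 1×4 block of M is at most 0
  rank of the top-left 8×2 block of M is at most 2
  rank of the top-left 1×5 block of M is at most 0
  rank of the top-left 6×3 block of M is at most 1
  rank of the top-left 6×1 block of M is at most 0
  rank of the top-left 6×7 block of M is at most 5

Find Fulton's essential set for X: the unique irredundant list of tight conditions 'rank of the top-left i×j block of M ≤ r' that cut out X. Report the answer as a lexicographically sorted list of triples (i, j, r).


Reconstructing r_w from the 7 given conditions:

  0 | 0 | 0 | 0 | 0 | 1 | 1 | 1
  0 | 1 | 1 | 1 | 1 | 2 | 2 | 2
  0 | 1 | 1 | 2 | 2 | 3 | 3 | 3
  0 | 1 | 1 | 2 | 3 | 4 | 4 | 4
  0 | 1 | 1 | 2 | 3 | 4 | 5 | 5
  0 | 1 | 1 | 2 | 3 | 4 | 5 | 6
  1 | 2 | 2 | 3 | 4 | 5 | 6 | 7
  1 | 2 | 3 | 4 | 5 | 6 | 7 | 8

the unique w with this rank table is (6, 2, 4, 5, 7, 8, 1, 3).

|D(w)|=14, |Ess(w)|=3:

[(1, 5, 0), (6, 1, 0), (6, 3, 1)]


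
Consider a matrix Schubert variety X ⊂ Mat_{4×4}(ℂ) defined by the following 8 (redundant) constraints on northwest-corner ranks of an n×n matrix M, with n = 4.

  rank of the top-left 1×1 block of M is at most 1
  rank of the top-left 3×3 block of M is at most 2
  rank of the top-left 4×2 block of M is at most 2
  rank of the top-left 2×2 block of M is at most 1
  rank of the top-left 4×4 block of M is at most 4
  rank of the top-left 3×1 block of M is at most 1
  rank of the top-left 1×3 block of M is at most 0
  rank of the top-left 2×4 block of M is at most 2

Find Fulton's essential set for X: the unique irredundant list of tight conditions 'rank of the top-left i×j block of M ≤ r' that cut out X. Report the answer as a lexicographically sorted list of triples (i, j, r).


Rank table r_w(4×4) implied by the 8 constraints:

  0, 0, 0, 1
  1, 1, 1, 2
  1, 2, 2, 3
  1, 2, 3, 4

giving w = (4, 1, 2, 3) via Δ²R.

ℓ(w)=3; the 1 essential cell (i,j,r):

[(1, 3, 0)]


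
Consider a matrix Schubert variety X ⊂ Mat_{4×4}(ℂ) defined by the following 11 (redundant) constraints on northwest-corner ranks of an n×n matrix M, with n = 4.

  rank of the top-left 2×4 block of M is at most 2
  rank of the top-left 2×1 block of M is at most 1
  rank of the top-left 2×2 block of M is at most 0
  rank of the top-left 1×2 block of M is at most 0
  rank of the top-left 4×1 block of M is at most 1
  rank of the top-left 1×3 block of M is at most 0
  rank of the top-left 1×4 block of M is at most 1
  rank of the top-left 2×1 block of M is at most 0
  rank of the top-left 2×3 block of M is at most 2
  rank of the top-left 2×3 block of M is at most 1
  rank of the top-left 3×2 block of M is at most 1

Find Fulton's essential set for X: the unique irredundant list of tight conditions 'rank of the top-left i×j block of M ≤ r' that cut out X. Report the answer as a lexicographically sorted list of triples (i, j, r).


Computing R[i][j] = min implied NW-rank bound (n=4, 11 conditions):

  i=1: 0, 0, 0, 1
  i=2: 0, 0, 1, 2
  i=3: 1, 1, 2, 3
  i=4: 1, 2, 3, 4

reading off 1-entries of Δ²R: w = (4, 3, 1, 2).

|D(w)|=5, |Ess(w)|=2:

[(1, 3, 0), (2, 2, 0)]


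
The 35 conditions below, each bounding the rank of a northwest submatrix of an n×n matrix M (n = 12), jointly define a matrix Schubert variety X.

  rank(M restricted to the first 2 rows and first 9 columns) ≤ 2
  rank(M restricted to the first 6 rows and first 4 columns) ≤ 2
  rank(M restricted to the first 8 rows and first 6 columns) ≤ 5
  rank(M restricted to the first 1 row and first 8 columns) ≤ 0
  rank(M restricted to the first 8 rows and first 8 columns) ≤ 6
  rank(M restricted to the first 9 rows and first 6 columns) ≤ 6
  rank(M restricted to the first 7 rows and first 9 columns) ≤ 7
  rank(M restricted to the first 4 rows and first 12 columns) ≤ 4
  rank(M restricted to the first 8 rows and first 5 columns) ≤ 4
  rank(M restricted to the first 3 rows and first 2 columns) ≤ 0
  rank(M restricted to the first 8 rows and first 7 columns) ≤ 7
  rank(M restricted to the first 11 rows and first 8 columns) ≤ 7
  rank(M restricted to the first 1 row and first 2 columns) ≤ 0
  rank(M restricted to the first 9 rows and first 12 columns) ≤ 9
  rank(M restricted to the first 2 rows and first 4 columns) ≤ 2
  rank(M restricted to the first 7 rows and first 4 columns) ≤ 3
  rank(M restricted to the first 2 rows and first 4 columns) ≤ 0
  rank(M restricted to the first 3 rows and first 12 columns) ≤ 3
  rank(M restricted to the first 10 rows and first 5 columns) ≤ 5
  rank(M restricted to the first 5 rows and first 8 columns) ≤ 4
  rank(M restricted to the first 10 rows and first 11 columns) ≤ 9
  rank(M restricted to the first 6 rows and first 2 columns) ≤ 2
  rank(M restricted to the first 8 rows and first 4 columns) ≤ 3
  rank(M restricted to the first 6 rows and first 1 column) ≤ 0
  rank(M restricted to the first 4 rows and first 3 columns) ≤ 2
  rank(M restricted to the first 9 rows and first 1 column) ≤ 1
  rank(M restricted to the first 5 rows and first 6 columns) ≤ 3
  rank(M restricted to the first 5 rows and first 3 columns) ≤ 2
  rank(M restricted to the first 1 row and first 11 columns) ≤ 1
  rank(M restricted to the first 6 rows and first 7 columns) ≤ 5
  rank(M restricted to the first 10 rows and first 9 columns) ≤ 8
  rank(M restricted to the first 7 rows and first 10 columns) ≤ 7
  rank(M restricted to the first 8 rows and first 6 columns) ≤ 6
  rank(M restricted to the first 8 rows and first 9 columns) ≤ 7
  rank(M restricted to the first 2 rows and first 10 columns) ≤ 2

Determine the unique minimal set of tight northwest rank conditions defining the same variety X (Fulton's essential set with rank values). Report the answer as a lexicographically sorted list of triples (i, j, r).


Propagating the 35 rank bounds to every northwest block:

  R[1]: 0, 0, 0, 0, 0, 0, 0, 0, 1, 1, 1, 1
  R[2]: 0, 0, 0, 0, 1, 1, 1, 1, 2, 2, 2, 2
  R[3]: 0, 0, 1, 1, 2, 2, 2, 2, 3, 3, 3, 3
  R[4]: 0, 1, 2, 2, 3, 3, 3, 3, 4, 4, 4, 4
  R[5]: 0, 1, 2, 2, 3, 3, 4, 4, 5, 5, 5, 5
  R[6]: 0, 1, 2, 2, 3, 4, 5, 5, 6, 6, 6, 6
  R[7]: 1, 2, 3, 3, 4, 5, 6, 6, 7, 7, 7, 7
  R[8]: 1, 2, 3, 3, 4, 5, 6, 6, 7, 8, 8, 8
  R[9]: 1, 2, 3, 4, 5, 6, 7, 7, 8, 9, 9, 9
  R[10]: 1, 2, 3, 4, 5, 6, 7, 7, 8, 9, 9, 10
  R[11]: 1, 2, 3, 4, 5, 6, 7, 7, 8, 9, 10, 11
  R[12]: 1, 2, 3, 4, 5, 6, 7, 8, 9, 10, 11, 12

the unique w with this rank table is (9, 5, 3, 2, 7, 6, 1, 10, 4, 12, 11, 8).

Rothe diagram D(w) (25 cells), 10 SE-corners (essential conditions):

[(1, 8, 0), (2, 4, 0), (3, 2, 0), (5, 6, 3), (6, 1, 0), (6, 4, 2), (8, 4, 3), (8, 8, 6), (10, 11, 9), (11, 8, 7)]
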